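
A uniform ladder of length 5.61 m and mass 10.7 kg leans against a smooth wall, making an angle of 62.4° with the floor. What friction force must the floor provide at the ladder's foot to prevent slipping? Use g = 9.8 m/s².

Take moments about the foot of the ladder.
Ladder weight 10.7×9.8 = 104.9 N acts at 2.805 m along the ladder; its horizontal arm is 2.805·cos62.4° = 1.3 m → τ = 136.4 N·m clockwise.
Wall normal N acts horizontally at the top; its moment arm is the height L sinθ = 5.61·sin62.4° = 4.972 m, counterclockwise.
For rotational equilibrium, N × 4.972 = 136.4, so N = 27.4 N.
ΣFx = 0: friction at the foot balances the wall's push, so f = N_wall = 27.4 N.

f ≈ 27.4 N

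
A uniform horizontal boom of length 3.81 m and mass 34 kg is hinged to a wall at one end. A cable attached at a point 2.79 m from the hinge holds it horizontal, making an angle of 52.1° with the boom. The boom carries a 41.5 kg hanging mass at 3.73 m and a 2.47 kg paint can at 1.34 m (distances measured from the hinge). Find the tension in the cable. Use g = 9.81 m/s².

Taking torques about the hinge:
Beam weight: 34 × 9.81 = 333.5 N down at 1.905 m → arm 1.905 m, τ = 333.5 × 1.905 = 635.3 N·m clockwise.
Hanging mass: 41.5 × 9.81 = 407.1 N down at 3.73 m → arm 3.73 m, τ = 407.1 × 3.73 = 1518 N·m clockwise.
Paint can: 2.47 × 9.81 = 24.23 N down at 1.34 m → arm 1.34 m, τ = 24.23 × 1.34 = 32.47 N·m clockwise.
Total clockwise load moment = 2186 N·m.
The cable tension T acts at 2.79 m; only its component perpendicular to the boom, T sinθ, produces torque. sin 52.1° = 0.7891.
Στ = 0 ⇒ T × 2.79 × 0.7891 = 2186 ⇒ T = 2186 / 2.202 = 993 N.

T ≈ 993 N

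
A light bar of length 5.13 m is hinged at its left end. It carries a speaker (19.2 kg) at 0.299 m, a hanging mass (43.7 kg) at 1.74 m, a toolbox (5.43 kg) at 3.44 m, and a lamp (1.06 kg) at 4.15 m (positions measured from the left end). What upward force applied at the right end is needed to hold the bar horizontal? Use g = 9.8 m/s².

F ≈ 200 N

Sum moments about the left end (the unknown pivot reaction has zero arm there).
Speaker: 19.2 × 9.8 = 188.2 N down at 0.299 m → arm 0.299 m, τ = 188.2 × 0.299 = 56.27 N·m clockwise.
Hanging mass: 43.7 × 9.8 = 428.3 N down at 1.74 m → arm 1.74 m, τ = 428.3 × 1.74 = 745.2 N·m clockwise.
Toolbox: 5.43 × 9.8 = 53.21 N down at 3.44 m → arm 3.44 m, τ = 53.21 × 3.44 = 183 N·m clockwise.
Lamp: 1.06 × 9.8 = 10.39 N down at 4.15 m → arm 4.15 m, τ = 10.39 × 4.15 = 43.12 N·m clockwise.
Net moment of the loads = 1028 N·m clockwise.
The upward force F acts at the right end, arm 5.13 m, giving F × 5.13 counterclockwise.
Setting net torque to zero: F × 5.13 = 1028 → F = 1028 / 5.13 = 200 N.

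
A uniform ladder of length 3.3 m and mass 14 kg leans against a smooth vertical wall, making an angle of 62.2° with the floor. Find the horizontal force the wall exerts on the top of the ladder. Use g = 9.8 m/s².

N_wall ≈ 36.2 N

Taking torques about the foot of the ladder:
Ladder weight 14×9.8 = 137.2 N acts at 1.65 m along the ladder; its horizontal arm is 1.65·cos62.2° = 0.7695 m → τ = 105.6 N·m clockwise.
Wall normal N acts horizontally at the top; its moment arm is the height L sinθ = 3.3·sin62.2° = 2.919 m, counterclockwise.
Balancing moments: N × 2.919 = 105.6, giving N = 36.2 N.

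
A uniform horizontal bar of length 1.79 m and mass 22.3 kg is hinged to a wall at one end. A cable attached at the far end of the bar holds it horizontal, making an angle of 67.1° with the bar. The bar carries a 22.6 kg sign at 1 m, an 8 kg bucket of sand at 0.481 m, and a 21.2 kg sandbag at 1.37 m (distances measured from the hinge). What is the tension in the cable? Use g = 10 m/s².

Taking torques about the hinge:
Beam weight: 22.3 × 10 = 223 N down at 0.895 m → arm 0.895 m, τ = 223 × 0.895 = 199.6 N·m clockwise.
Sign: 22.6 × 10 = 226 N down at 1 m → arm 1 m, τ = 226 × 1 = 226 N·m clockwise.
Bucket of sand: 8 × 10 = 80 N down at 0.481 m → arm 0.481 m, τ = 80 × 0.481 = 38.48 N·m clockwise.
Sandbag: 21.2 × 10 = 212 N down at 1.37 m → arm 1.37 m, τ = 212 × 1.37 = 290.4 N·m clockwise.
Total clockwise load moment = 754.5 N·m.
The cable tension T acts at 1.79 m; only its component perpendicular to the bar, T sinθ, produces torque. sin 67.1° = 0.9212.
Balancing moments: T × 1.79 × 0.9212 = 754.5, giving T = 754.5 / 1.649 = 458 N.

T ≈ 458 N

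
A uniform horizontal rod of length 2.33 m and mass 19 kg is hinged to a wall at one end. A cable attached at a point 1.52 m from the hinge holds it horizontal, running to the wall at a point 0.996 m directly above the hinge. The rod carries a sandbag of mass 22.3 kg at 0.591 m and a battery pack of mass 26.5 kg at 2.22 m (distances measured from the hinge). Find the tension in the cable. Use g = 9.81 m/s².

T ≈ 1110 N

Take moments about the hinge.
Beam weight: 19 × 9.81 = 186.4 N down at 1.165 m → arm 1.165 m, τ = 186.4 × 1.165 = 217.2 N·m clockwise.
Sandbag: 22.3 × 9.81 = 218.8 N down at 0.591 m → arm 0.591 m, τ = 218.8 × 0.591 = 129.3 N·m clockwise.
Battery pack: 26.5 × 9.81 = 260 N down at 2.22 m → arm 2.22 m, τ = 260 × 2.22 = 577.2 N·m clockwise.
Total clockwise load moment = 923.7 N·m.
The cable tension T acts at 1.52 m; only its component perpendicular to the rod, T sinθ, produces torque. sinθ = h/√(h²+d²) = 0.996/√(0.996²+1.52²) = 0.5481.
Στ = 0 ⇒ T × 1.52 × 0.5481 = 923.7 ⇒ T = 923.7 / 0.8331 = 1110 N.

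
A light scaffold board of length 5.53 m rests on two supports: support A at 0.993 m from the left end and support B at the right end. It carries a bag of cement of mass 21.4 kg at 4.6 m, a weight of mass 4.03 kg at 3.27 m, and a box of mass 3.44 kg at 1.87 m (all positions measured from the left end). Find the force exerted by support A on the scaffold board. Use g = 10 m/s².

Take moments about support B.
Bag of cement: 21.4 × 10 = 214 N down at 4.6 m → arm 0.93 m, τ = 214 × 0.93 = 199 N·m counterclockwise.
Weight: 4.03 × 10 = 40.3 N down at 3.27 m → arm 2.26 m, τ = 40.3 × 2.26 = 91.08 N·m counterclockwise.
Box: 3.44 × 10 = 34.4 N down at 1.87 m → arm 3.66 m, τ = 34.4 × 3.66 = 125.9 N·m counterclockwise.
Net load moment about support B = 416 N·m counterclockwise.
Reaction R at support A is upward at 0.993 m, arm 4.537 m → moment R × 4.537 clockwise.
For rotational equilibrium, R × 4.537 = 416, so R = 91.7 N.

R_A ≈ 91.7 N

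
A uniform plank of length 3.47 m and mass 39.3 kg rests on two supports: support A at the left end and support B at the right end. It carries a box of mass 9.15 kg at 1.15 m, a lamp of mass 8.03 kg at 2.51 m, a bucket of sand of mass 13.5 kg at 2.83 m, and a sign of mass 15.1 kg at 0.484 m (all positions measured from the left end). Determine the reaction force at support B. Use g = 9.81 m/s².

R_B ≈ 408 N

Choose support A as the axis so its reaction then has zero moment arm.
Beam weight: 39.3 × 9.81 = 385.5 N down at 1.735 m → arm 1.735 m, τ = 385.5 × 1.735 = 668.8 N·m clockwise.
Box: 9.15 × 9.81 = 89.76 N down at 1.15 m → arm 1.15 m, τ = 89.76 × 1.15 = 103.2 N·m clockwise.
Lamp: 8.03 × 9.81 = 78.77 N down at 2.51 m → arm 2.51 m, τ = 78.77 × 2.51 = 197.7 N·m clockwise.
Bucket of sand: 13.5 × 9.81 = 132.4 N down at 2.83 m → arm 2.83 m, τ = 132.4 × 2.83 = 374.7 N·m clockwise.
Sign: 15.1 × 9.81 = 148.1 N down at 0.484 m → arm 0.484 m, τ = 148.1 × 0.484 = 71.68 N·m clockwise.
Net load moment about support A = 1416 N·m clockwise.
Reaction R at support B is upward at 3.47 m, arm 3.47 m → moment R × 3.47 counterclockwise.
Στ = 0 ⇒ R × 3.47 = 1416 ⇒ R = 408 N.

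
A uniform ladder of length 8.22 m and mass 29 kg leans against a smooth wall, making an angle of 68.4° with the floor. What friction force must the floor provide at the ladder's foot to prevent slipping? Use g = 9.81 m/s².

Take moments about the foot of the ladder.
Ladder weight 29×9.81 = 284.5 N acts at 4.11 m along the ladder; its horizontal arm is 4.11·cos68.4° = 1.513 m → τ = 430.4 N·m clockwise.
Wall normal N acts horizontally at the top; its moment arm is the height L sinθ = 8.22·sin68.4° = 7.643 m, counterclockwise.
Setting net torque to zero: N × 7.643 = 430.4 → N = 56.3 N.
ΣFx = 0: friction at the foot balances the wall's push, so f = N_wall = 56.3 N.

f ≈ 56.3 N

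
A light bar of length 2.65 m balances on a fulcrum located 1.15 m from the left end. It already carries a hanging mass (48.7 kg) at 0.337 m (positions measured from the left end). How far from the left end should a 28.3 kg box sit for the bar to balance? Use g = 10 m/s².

About the fulcrum (at 1.15 m from the left end):
Hanging mass: 48.7 × 10 = 487 N down at 0.337 m → arm 0.813 m, τ = 487 × 0.813 = 395.9 N·m counterclockwise.
Net moment of existing loads = 395.9 N·m counterclockwise.
The box weighs 28.3 × 10 = 283 N and must supply an equal clockwise moment, so its lever arm about the fulcrum is 395.9 / 283 = 1.4 m.
That puts it at 1.15 + 1.4 = 2.55 m from the left end.

x ≈ 2.55 m from the left end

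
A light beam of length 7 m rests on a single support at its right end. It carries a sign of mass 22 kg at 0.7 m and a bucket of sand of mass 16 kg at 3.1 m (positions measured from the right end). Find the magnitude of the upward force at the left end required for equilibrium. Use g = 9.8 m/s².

Sum moments about the right end (the unknown pivot reaction has zero arm there).
Sign: 22 × 9.8 = 215.6 N down at 0.7 m → arm 0.7 m, τ = 215.6 × 0.7 = 150.9 N·m counterclockwise.
Bucket of sand: 16 × 9.8 = 156.8 N down at 3.1 m → arm 3.1 m, τ = 156.8 × 3.1 = 486.1 N·m counterclockwise.
Net moment of the loads = 637 N·m counterclockwise.
The upward force F acts at the left end, arm 7 m, giving F × 7 clockwise.
Balancing moments: F × 7 = 637, giving F = 637 / 7 = 91 N.

F ≈ 91 N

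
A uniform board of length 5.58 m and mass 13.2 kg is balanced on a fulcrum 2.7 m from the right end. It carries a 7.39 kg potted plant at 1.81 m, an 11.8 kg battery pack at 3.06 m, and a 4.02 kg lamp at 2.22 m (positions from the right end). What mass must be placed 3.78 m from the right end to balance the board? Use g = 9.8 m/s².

Choose the fulcrum (at 2.7 m from the right end) as the axis so the support reaction has zero arm there.
Beam weight: 13.2 × 9.8 = 129.4 N down at 2.79 m → arm 0.09 m, τ = 129.4 × 0.09 = 11.65 N·m counterclockwise.
Potted plant: 7.39 × 9.8 = 72.42 N down at 1.81 m → arm 0.89 m, τ = 72.42 × 0.89 = 64.45 N·m clockwise.
Battery pack: 11.8 × 9.8 = 115.6 N down at 3.06 m → arm 0.36 m, τ = 115.6 × 0.36 = 41.62 N·m counterclockwise.
Lamp: 4.02 × 9.8 = 39.4 N down at 2.22 m → arm 0.48 m, τ = 39.4 × 0.48 = 18.91 N·m clockwise.
Net moment of known loads = 30.09 N·m clockwise.
An unknown mass m at 3.78 m has arm 1.08 m; its moment is m·g·1.08 counterclockwise.
Balancing moments: m × 9.8 × 1.08 = 30.09, giving m = 30.09 / (9.8 × 1.08) = 2.84 kg.

m ≈ 2.84 kg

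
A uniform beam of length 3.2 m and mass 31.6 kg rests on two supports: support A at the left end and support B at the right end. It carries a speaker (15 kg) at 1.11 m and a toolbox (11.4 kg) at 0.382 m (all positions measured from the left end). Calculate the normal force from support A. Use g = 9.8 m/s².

R_A ≈ 349 N

About support B:
Beam weight: 31.6 × 9.8 = 309.7 N down at 1.6 m → arm 1.6 m, τ = 309.7 × 1.6 = 495.5 N·m counterclockwise.
Speaker: 15 × 9.8 = 147 N down at 1.11 m → arm 2.09 m, τ = 147 × 2.09 = 307.2 N·m counterclockwise.
Toolbox: 11.4 × 9.8 = 111.7 N down at 0.382 m → arm 2.818 m, τ = 111.7 × 2.818 = 314.8 N·m counterclockwise.
Net load moment about support B = 1118 N·m counterclockwise.
Reaction R at support A is upward at 0 m, arm 3.2 m → moment R × 3.2 clockwise.
Στ = 0 ⇒ R × 3.2 = 1118 ⇒ R = 349 N.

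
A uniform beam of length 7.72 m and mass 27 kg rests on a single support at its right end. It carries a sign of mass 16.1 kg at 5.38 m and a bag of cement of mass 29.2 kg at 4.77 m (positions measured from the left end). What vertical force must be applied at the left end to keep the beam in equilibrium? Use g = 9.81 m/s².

F ≈ 290 N

Taking torques about the right end:
Beam weight: 27 × 9.81 = 264.9 N down at 3.86 m → arm 3.86 m, τ = 264.9 × 3.86 = 1023 N·m counterclockwise.
Sign: 16.1 × 9.81 = 157.9 N down at 5.38 m → arm 2.34 m, τ = 157.9 × 2.34 = 369.5 N·m counterclockwise.
Bag of cement: 29.2 × 9.81 = 286.5 N down at 4.77 m → arm 2.95 m, τ = 286.5 × 2.95 = 845.2 N·m counterclockwise.
Net moment of the loads = 2238 N·m counterclockwise.
The upward force F acts at the left end, arm 7.72 m, giving F × 7.72 clockwise.
Στ = 0 ⇒ F × 7.72 = 2238 ⇒ F = 2238 / 7.72 = 290 N.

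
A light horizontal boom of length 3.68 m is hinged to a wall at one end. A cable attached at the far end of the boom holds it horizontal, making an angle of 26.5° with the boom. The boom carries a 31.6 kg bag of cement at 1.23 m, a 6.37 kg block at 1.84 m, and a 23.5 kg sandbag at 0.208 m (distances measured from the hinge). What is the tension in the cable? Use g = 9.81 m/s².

Taking torques about the hinge:
Bag of cement: 31.6 × 9.81 = 310 N down at 1.23 m → arm 1.23 m, τ = 310 × 1.23 = 381.3 N·m clockwise.
Block: 6.37 × 9.81 = 62.49 N down at 1.84 m → arm 1.84 m, τ = 62.49 × 1.84 = 115 N·m clockwise.
Sandbag: 23.5 × 9.81 = 230.5 N down at 0.208 m → arm 0.208 m, τ = 230.5 × 0.208 = 47.94 N·m clockwise.
Total clockwise load moment = 544.2 N·m.
The cable tension T acts at 3.68 m; only its component perpendicular to the boom, T sinθ, produces torque. sin 26.5° = 0.4462.
For rotational equilibrium, T × 3.68 × 0.4462 = 544.2, so T = 544.2 / 1.642 = 331 N.

T ≈ 331 N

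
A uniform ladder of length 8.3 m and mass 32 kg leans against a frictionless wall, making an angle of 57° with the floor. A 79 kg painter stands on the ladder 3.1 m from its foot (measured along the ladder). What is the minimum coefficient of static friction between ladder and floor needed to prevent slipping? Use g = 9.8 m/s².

μ_min ≈ 0.266

About the foot of the ladder:
Ladder weight 32×9.8 = 313.6 N acts at 4.15 m along the ladder; its horizontal arm is 4.15·cos57° = 2.26 m → τ = 708.7 N·m clockwise.
Painter: 79×9.8 = 774.2 N at 3.1 m → arm 1.688 m → τ = 1307 N·m clockwise.
Wall normal N acts horizontally at the top; its moment arm is the height L sinθ = 8.3·sin57° = 6.961 m, counterclockwise.
Setting net torque to zero: N × 6.961 = 2016 → N = 289.6 N.
ΣFx = 0 ⇒ f = N_wall = 289.6 N. ΣFy = 0 ⇒ N_floor = 1088 N.
μ_min = f / N_floor = 289.6 / 1088 = 0.266.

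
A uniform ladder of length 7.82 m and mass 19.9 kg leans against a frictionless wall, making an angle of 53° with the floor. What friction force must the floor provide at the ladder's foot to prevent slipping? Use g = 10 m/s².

f ≈ 75 N

Choose the foot of the ladder as the axis so the floor normal and friction both act there and drop out.
Ladder weight 19.9×10 = 199 N acts at 3.91 m along the ladder; its horizontal arm is 3.91·cos53° = 2.353 m → τ = 468.2 N·m clockwise.
Wall normal N acts horizontally at the top; its moment arm is the height L sinθ = 7.82·sin53° = 6.245 m, counterclockwise.
Balancing moments: N × 6.245 = 468.2, giving N = 75 N.
ΣFx = 0: friction at the foot balances the wall's push, so f = N_wall = 75 N.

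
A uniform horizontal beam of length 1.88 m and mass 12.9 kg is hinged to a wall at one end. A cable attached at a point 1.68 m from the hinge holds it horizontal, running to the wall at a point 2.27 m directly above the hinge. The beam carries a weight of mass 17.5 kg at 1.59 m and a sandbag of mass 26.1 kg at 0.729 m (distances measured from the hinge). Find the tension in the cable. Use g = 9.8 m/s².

Choose the hinge as the axis so the unknown hinge reaction has zero arm there.
Beam weight: 12.9 × 9.8 = 126.4 N down at 0.94 m → arm 0.94 m, τ = 126.4 × 0.94 = 118.8 N·m clockwise.
Weight: 17.5 × 9.8 = 171.5 N down at 1.59 m → arm 1.59 m, τ = 171.5 × 1.59 = 272.7 N·m clockwise.
Sandbag: 26.1 × 9.8 = 255.8 N down at 0.729 m → arm 0.729 m, τ = 255.8 × 0.729 = 186.5 N·m clockwise.
Total clockwise load moment = 578 N·m.
The cable tension T acts at 1.68 m; only its component perpendicular to the beam, T sinθ, produces torque. sinθ = h/√(h²+d²) = 2.27/√(2.27²+1.68²) = 0.8038.
Setting net torque to zero: T × 1.68 × 0.8038 = 578 → T = 578 / 1.35 = 428 N.

T ≈ 428 N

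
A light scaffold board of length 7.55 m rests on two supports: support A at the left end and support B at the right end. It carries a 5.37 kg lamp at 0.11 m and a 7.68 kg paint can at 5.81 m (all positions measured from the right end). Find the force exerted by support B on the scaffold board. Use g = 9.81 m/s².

Take moments about support A.
Lamp: 5.37 × 9.81 = 52.68 N down at 0.11 m → arm 7.44 m, τ = 52.68 × 7.44 = 391.9 N·m clockwise.
Paint can: 7.68 × 9.81 = 75.34 N down at 5.81 m → arm 1.74 m, τ = 75.34 × 1.74 = 131.1 N·m clockwise.
Net load moment about support A = 523 N·m clockwise.
Reaction R at support B is upward at 0 m, arm 7.55 m → moment R × 7.55 counterclockwise.
For rotational equilibrium, R × 7.55 = 523, so R = 69.3 N.

R_B ≈ 69.3 N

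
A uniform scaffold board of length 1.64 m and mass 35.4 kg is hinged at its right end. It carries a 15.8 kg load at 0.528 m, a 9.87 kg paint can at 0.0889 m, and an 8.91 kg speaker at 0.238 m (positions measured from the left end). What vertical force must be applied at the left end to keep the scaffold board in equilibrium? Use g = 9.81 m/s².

F ≈ 445 N

About the right end:
Beam weight: 35.4 × 9.81 = 347.3 N down at 0.82 m → arm 0.82 m, τ = 347.3 × 0.82 = 284.8 N·m counterclockwise.
Load: 15.8 × 9.81 = 155 N down at 0.528 m → arm 1.112 m, τ = 155 × 1.112 = 172.4 N·m counterclockwise.
Paint can: 9.87 × 9.81 = 96.82 N down at 0.0889 m → arm 1.551 m, τ = 96.82 × 1.551 = 150.2 N·m counterclockwise.
Speaker: 8.91 × 9.81 = 87.41 N down at 0.238 m → arm 1.402 m, τ = 87.41 × 1.402 = 122.5 N·m counterclockwise.
Net moment of the loads = 729.9 N·m counterclockwise.
The upward force F acts at the left end, arm 1.64 m, giving F × 1.64 clockwise.
Setting net torque to zero: F × 1.64 = 729.9 → F = 729.9 / 1.64 = 445 N.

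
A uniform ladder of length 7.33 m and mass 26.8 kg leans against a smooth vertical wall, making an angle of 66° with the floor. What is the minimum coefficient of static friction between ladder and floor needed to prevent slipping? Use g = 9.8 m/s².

μ_min ≈ 0.223

Sum moments about the foot of the ladder (the floor normal and friction both act there and drop out).
Ladder weight 26.8×9.8 = 262.6 N acts at 3.665 m along the ladder; its horizontal arm is 3.665·cos66° = 1.491 m → τ = 391.5 N·m clockwise.
Wall normal N acts horizontally at the top; its moment arm is the height L sinθ = 7.33·sin66° = 6.696 m, counterclockwise.
For rotational equilibrium, N × 6.696 = 391.5, so N = 58.47 N.
ΣFx = 0 ⇒ f = N_wall = 58.47 N. ΣFy = 0 ⇒ N_floor = 262.6 N.
μ_min = f / N_floor = 58.47 / 262.6 = 0.223.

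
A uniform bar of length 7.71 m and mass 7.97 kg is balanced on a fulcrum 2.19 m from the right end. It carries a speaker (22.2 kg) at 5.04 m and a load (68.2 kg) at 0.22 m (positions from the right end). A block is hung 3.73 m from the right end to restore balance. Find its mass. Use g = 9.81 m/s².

m ≈ 37.5 kg

Choose the fulcrum (at 2.19 m from the right end) as the axis so the support reaction has zero arm there.
Beam weight: 7.97 × 9.81 = 78.19 N down at 3.855 m → arm 1.665 m, τ = 78.19 × 1.665 = 130.2 N·m counterclockwise.
Speaker: 22.2 × 9.81 = 217.8 N down at 5.04 m → arm 2.85 m, τ = 217.8 × 2.85 = 620.7 N·m counterclockwise.
Load: 68.2 × 9.81 = 669 N down at 0.22 m → arm 1.97 m, τ = 669 × 1.97 = 1318 N·m clockwise.
Net moment of known loads = 567.1 N·m clockwise.
An unknown mass m at 3.73 m has arm 1.54 m; its moment is m·g·1.54 counterclockwise.
Στ = 0 ⇒ m × 9.81 × 1.54 = 567.1 ⇒ m = 567.1 / (9.81 × 1.54) = 37.5 kg.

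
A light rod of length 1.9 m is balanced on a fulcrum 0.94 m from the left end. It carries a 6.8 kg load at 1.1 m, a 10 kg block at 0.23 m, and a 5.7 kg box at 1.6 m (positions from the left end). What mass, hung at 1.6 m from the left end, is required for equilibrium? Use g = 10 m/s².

m ≈ 3.41 kg

Taking torques about the fulcrum (at 0.94 m from the left end):
Load: 6.8 × 10 = 68 N down at 1.1 m → arm 0.16 m, τ = 68 × 0.16 = 10.88 N·m clockwise.
Block: 10 × 10 = 100 N down at 0.23 m → arm 0.71 m, τ = 100 × 0.71 = 71 N·m counterclockwise.
Box: 5.7 × 10 = 57 N down at 1.6 m → arm 0.66 m, τ = 57 × 0.66 = 37.62 N·m clockwise.
Net moment of known loads = 22.5 N·m counterclockwise.
An unknown mass m at 1.6 m has arm 0.66 m; its moment is m·g·0.66 clockwise.
Balancing moments: m × 10 × 0.66 = 22.5, giving m = 22.5 / (10 × 0.66) = 3.41 kg.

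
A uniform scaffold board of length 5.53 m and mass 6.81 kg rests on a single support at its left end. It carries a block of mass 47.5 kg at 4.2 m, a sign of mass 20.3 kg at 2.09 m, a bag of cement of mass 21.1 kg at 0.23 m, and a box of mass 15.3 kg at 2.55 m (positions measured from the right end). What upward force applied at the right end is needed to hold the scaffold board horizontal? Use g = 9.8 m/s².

Take moments about the left end.
Beam weight: 6.81 × 9.8 = 66.74 N down at 2.765 m → arm 2.765 m, τ = 66.74 × 2.765 = 184.5 N·m clockwise.
Block: 47.5 × 9.8 = 465.5 N down at 4.2 m → arm 1.33 m, τ = 465.5 × 1.33 = 619.1 N·m clockwise.
Sign: 20.3 × 9.8 = 198.9 N down at 2.09 m → arm 3.44 m, τ = 198.9 × 3.44 = 684.2 N·m clockwise.
Bag of cement: 21.1 × 9.8 = 206.8 N down at 0.23 m → arm 5.3 m, τ = 206.8 × 5.3 = 1096 N·m clockwise.
Box: 15.3 × 9.8 = 149.9 N down at 2.55 m → arm 2.98 m, τ = 149.9 × 2.98 = 446.7 N·m clockwise.
Net moment of the loads = 3030 N·m clockwise.
The upward force F acts at the right end, arm 5.53 m, giving F × 5.53 counterclockwise.
Στ = 0 ⇒ F × 5.53 = 3030 ⇒ F = 3030 / 5.53 = 548 N.

F ≈ 548 N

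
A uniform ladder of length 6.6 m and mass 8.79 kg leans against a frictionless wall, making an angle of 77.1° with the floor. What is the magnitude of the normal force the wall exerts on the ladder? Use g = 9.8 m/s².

Taking torques about the foot of the ladder:
Ladder weight 8.79×9.8 = 86.14 N acts at 3.3 m along the ladder; its horizontal arm is 3.3·cos77.1° = 0.7367 m → τ = 63.46 N·m clockwise.
Wall normal N acts horizontally at the top; its moment arm is the height L sinθ = 6.6·sin77.1° = 6.433 m, counterclockwise.
For rotational equilibrium, N × 6.433 = 63.46, so N = 9.86 N.

N_wall ≈ 9.86 N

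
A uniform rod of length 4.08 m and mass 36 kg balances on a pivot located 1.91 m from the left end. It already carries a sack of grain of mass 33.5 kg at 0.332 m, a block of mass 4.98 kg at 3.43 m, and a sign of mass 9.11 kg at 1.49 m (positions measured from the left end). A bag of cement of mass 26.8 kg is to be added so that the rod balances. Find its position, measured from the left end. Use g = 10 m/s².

x ≈ 3.57 m from the left end

About the pivot (at 1.91 m from the left end):
Beam weight: 36 × 10 = 360 N down at 2.04 m → arm 0.13 m, τ = 360 × 0.13 = 46.8 N·m clockwise.
Sack of grain: 33.5 × 10 = 335 N down at 0.332 m → arm 1.578 m, τ = 335 × 1.578 = 528.6 N·m counterclockwise.
Block: 4.98 × 10 = 49.8 N down at 3.43 m → arm 1.52 m, τ = 49.8 × 1.52 = 75.7 N·m clockwise.
Sign: 9.11 × 10 = 91.1 N down at 1.49 m → arm 0.42 m, τ = 91.1 × 0.42 = 38.26 N·m counterclockwise.
Net moment of existing loads = 444.4 N·m counterclockwise.
The bag of cement weighs 26.8 × 10 = 268 N and must supply an equal clockwise moment, so its lever arm about the pivot is 444.4 / 268 = 1.66 m.
That puts it at 1.91 + 1.66 = 3.57 m from the left end.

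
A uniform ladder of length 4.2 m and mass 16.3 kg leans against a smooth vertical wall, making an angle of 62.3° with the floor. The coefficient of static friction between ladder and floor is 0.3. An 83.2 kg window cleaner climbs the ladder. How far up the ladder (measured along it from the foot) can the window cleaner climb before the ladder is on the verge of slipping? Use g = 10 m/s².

Choose the foot of the ladder as the axis so the floor normal and friction both act there and drop out.
Ladder weight 16.3×10 = 163 N acts at 2.1 m along the ladder; its horizontal arm is 2.1·cos62.3° = 0.9762 m → τ = 159.1 N·m clockwise.
Window cleaner weight 83.2×10 = 832 N at distance d → arm d·cos62.3° → τ = 832·d·0.4648 clockwise.
Wall normal N at the top has arm L sinθ = 3.719 m counterclockwise, so Στ = 0 gives N·3.719 = 159.1 + 386.7·d.
ΣFy = 0 ⇒ N_floor = 995 N, so the maximum friction is μ_s·N_floor = 0.3×995 = 298.5 N. ΣFx = 0 ⇒ N_wall = f, so at the slipping point N = 298.5 N.
Substituting: 298.5×3.719 = 159.1 + 386.7·d ⇒ d = (1110 − 159.1) / 386.7 = 2.46 m.

d ≈ 2.46 m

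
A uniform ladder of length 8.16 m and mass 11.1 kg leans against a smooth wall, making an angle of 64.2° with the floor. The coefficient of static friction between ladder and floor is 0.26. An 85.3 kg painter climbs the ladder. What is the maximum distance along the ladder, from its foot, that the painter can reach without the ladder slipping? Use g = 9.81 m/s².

d ≈ 4.43 m

Sum moments about the foot of the ladder (the floor normal and friction both act there and drop out).
Ladder weight 11.1×9.81 = 108.9 N acts at 4.08 m along the ladder; its horizontal arm is 4.08·cos64.2° = 1.776 m → τ = 193.4 N·m clockwise.
Painter weight 85.3×9.81 = 836.8 N at distance d → arm d·cos64.2° → τ = 836.8·d·0.4352 clockwise.
Wall normal N at the top has arm L sinθ = 7.347 m counterclockwise, so Στ = 0 gives N·7.347 = 193.4 + 364.2·d.
ΣFy = 0 ⇒ N_floor = 945.7 N, so the maximum friction is μ_s·N_floor = 0.26×945.7 = 245.9 N. ΣFx = 0 ⇒ N_wall = f, so at the slipping point N = 245.9 N.
Substituting: 245.9×7.347 = 193.4 + 364.2·d ⇒ d = (1807 − 193.4) / 364.2 = 4.43 m.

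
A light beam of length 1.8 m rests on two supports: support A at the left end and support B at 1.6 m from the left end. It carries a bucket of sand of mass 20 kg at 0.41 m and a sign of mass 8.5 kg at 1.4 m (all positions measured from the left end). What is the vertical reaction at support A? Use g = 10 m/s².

Take moments about support B.
Bucket of sand: 20 × 10 = 200 N down at 0.41 m → arm 1.19 m, τ = 200 × 1.19 = 238 N·m counterclockwise.
Sign: 8.5 × 10 = 85 N down at 1.4 m → arm 0.2 m, τ = 85 × 0.2 = 17 N·m counterclockwise.
Net load moment about support B = 255 N·m counterclockwise.
Reaction R at support A is upward at 0 m, arm 1.6 m → moment R × 1.6 clockwise.
Στ = 0 ⇒ R × 1.6 = 255 ⇒ R = 159 N.

R_A ≈ 159 N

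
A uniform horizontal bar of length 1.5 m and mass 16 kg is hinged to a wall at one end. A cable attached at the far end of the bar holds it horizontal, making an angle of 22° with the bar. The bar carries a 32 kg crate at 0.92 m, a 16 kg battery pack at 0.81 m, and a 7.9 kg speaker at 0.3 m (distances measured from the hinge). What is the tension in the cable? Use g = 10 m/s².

T ≈ 1010 N

Sum moments about the hinge (the unknown hinge reaction has zero arm there).
Beam weight: 16 × 10 = 160 N down at 0.75 m → arm 0.75 m, τ = 160 × 0.75 = 120 N·m clockwise.
Crate: 32 × 10 = 320 N down at 0.92 m → arm 0.92 m, τ = 320 × 0.92 = 294.4 N·m clockwise.
Battery pack: 16 × 10 = 160 N down at 0.81 m → arm 0.81 m, τ = 160 × 0.81 = 129.6 N·m clockwise.
Speaker: 7.9 × 10 = 79 N down at 0.3 m → arm 0.3 m, τ = 79 × 0.3 = 23.7 N·m clockwise.
Total clockwise load moment = 567.7 N·m.
The cable tension T acts at 1.5 m; only its component perpendicular to the bar, T sinθ, produces torque. sin 22° = 0.3746.
Στ = 0 ⇒ T × 1.5 × 0.3746 = 567.7 ⇒ T = 567.7 / 0.5619 = 1010 N.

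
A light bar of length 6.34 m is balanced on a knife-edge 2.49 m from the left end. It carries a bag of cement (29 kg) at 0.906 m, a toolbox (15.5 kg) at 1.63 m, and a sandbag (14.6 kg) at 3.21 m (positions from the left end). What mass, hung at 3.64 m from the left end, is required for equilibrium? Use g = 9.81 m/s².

Taking torques about the knife-edge (at 2.49 m from the left end):
Bag of cement: 29 × 9.81 = 284.5 N down at 0.906 m → arm 1.584 m, τ = 284.5 × 1.584 = 450.6 N·m counterclockwise.
Toolbox: 15.5 × 9.81 = 152.1 N down at 1.63 m → arm 0.86 m, τ = 152.1 × 0.86 = 130.8 N·m counterclockwise.
Sandbag: 14.6 × 9.81 = 143.2 N down at 3.21 m → arm 0.72 m, τ = 143.2 × 0.72 = 103.1 N·m clockwise.
Net moment of known loads = 478.3 N·m counterclockwise.
An unknown mass m at 3.64 m has arm 1.15 m; its moment is m·g·1.15 clockwise.
Balancing moments: m × 9.81 × 1.15 = 478.3, giving m = 478.3 / (9.81 × 1.15) = 42.4 kg.

m ≈ 42.4 kg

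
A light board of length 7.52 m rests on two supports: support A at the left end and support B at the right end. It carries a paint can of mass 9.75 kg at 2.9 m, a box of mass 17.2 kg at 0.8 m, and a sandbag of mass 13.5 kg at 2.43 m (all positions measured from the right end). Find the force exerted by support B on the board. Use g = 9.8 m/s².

R_B ≈ 299 N

Taking torques about support A:
Paint can: 9.75 × 9.8 = 95.55 N down at 2.9 m → arm 4.62 m, τ = 95.55 × 4.62 = 441.4 N·m clockwise.
Box: 17.2 × 9.8 = 168.6 N down at 0.8 m → arm 6.72 m, τ = 168.6 × 6.72 = 1133 N·m clockwise.
Sandbag: 13.5 × 9.8 = 132.3 N down at 2.43 m → arm 5.09 m, τ = 132.3 × 5.09 = 673.4 N·m clockwise.
Net load moment about support A = 2248 N·m clockwise.
Reaction R at support B is upward at 0 m, arm 7.52 m → moment R × 7.52 counterclockwise.
Balancing moments: R × 7.52 = 2248, giving R = 299 N.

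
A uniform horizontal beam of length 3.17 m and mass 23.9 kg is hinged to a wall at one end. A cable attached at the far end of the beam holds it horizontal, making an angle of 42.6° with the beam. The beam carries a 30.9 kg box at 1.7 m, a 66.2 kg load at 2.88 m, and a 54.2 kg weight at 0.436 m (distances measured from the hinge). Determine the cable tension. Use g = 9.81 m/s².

T ≈ 1390 N

About the hinge:
Beam weight: 23.9 × 9.81 = 234.5 N down at 1.585 m → arm 1.585 m, τ = 234.5 × 1.585 = 371.7 N·m clockwise.
Box: 30.9 × 9.81 = 303.1 N down at 1.7 m → arm 1.7 m, τ = 303.1 × 1.7 = 515.3 N·m clockwise.
Load: 66.2 × 9.81 = 649.4 N down at 2.88 m → arm 2.88 m, τ = 649.4 × 2.88 = 1870 N·m clockwise.
Weight: 54.2 × 9.81 = 531.7 N down at 0.436 m → arm 0.436 m, τ = 531.7 × 0.436 = 231.8 N·m clockwise.
Total clockwise load moment = 2989 N·m.
The cable tension T acts at 3.17 m; only its component perpendicular to the beam, T sinθ, produces torque. sin 42.6° = 0.6769.
For rotational equilibrium, T × 3.17 × 0.6769 = 2989, so T = 2989 / 2.146 = 1390 N.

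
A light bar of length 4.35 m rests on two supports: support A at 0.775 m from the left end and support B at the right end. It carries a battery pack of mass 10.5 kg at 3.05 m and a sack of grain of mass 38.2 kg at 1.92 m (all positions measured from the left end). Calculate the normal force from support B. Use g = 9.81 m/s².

Choose support A as the axis so its reaction then has zero moment arm.
Battery pack: 10.5 × 9.81 = 103 N down at 3.05 m → arm 2.275 m, τ = 103 × 2.275 = 234.3 N·m clockwise.
Sack of grain: 38.2 × 9.81 = 374.7 N down at 1.92 m → arm 1.145 m, τ = 374.7 × 1.145 = 429 N·m clockwise.
Net load moment about support A = 663.3 N·m clockwise.
Reaction R at support B is upward at 4.35 m, arm 3.575 m → moment R × 3.575 counterclockwise.
Setting net torque to zero: R × 3.575 = 663.3 → R = 186 N.

R_B ≈ 186 N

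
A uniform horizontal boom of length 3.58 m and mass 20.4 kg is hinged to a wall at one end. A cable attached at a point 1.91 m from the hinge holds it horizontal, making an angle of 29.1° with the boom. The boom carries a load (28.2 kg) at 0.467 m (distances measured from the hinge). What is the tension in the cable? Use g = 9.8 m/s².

T ≈ 524 N

About the hinge:
Beam weight: 20.4 × 9.8 = 199.9 N down at 1.79 m → arm 1.79 m, τ = 199.9 × 1.79 = 357.8 N·m clockwise.
Load: 28.2 × 9.8 = 276.4 N down at 0.467 m → arm 0.467 m, τ = 276.4 × 0.467 = 129.1 N·m clockwise.
Total clockwise load moment = 486.9 N·m.
The cable tension T acts at 1.91 m; only its component perpendicular to the boom, T sinθ, produces torque. sin 29.1° = 0.4863.
Setting net torque to zero: T × 1.91 × 0.4863 = 486.9 → T = 486.9 / 0.9288 = 524 N.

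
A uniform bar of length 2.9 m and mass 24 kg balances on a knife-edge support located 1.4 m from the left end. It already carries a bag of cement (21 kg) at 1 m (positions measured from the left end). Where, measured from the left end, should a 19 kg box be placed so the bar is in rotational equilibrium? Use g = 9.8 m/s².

About the knife-edge support (at 1.4 m from the left end):
Beam weight: 24 × 9.8 = 235.2 N down at 1.45 m → arm 0.05 m, τ = 235.2 × 0.05 = 11.76 N·m clockwise.
Bag of cement: 21 × 9.8 = 205.8 N down at 1 m → arm 0.4 m, τ = 205.8 × 0.4 = 82.32 N·m counterclockwise.
Net moment of existing loads = 70.56 N·m counterclockwise.
The box weighs 19 × 9.8 = 186.2 N and must supply an equal clockwise moment, so its lever arm about the knife-edge support is 70.56 / 186.2 = 0.379 m.
That puts it at 1.4 + 0.379 = 1.78 m from the left end.

x ≈ 1.78 m from the left end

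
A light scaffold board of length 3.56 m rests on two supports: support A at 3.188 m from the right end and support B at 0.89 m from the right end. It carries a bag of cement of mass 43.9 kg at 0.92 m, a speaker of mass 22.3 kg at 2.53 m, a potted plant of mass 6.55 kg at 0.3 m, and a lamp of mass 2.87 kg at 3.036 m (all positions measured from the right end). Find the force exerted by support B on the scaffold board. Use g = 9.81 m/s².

R_B ≈ 570 N

Taking torques about support A:
Bag of cement: 43.9 × 9.81 = 430.7 N down at 0.92 m → arm 2.268 m, τ = 430.7 × 2.268 = 976.8 N·m clockwise.
Speaker: 22.3 × 9.81 = 218.8 N down at 2.53 m → arm 0.658 m, τ = 218.8 × 0.658 = 144 N·m clockwise.
Potted plant: 6.55 × 9.81 = 64.26 N down at 0.3 m → arm 2.888 m, τ = 64.26 × 2.888 = 185.6 N·m clockwise.
Lamp: 2.87 × 9.81 = 28.15 N down at 3.036 m → arm 0.152 m, τ = 28.15 × 0.152 = 4.279 N·m clockwise.
Net load moment about support A = 1311 N·m clockwise.
Reaction R at support B is upward at 0.89 m, arm 2.298 m → moment R × 2.298 counterclockwise.
For rotational equilibrium, R × 2.298 = 1311, so R = 570 N.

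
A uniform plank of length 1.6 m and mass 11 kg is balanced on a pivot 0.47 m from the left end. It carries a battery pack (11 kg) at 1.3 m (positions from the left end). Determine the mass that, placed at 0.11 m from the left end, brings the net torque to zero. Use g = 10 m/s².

Choose the pivot (at 0.47 m from the left end) as the axis so the support reaction has zero arm there.
Beam weight: 11 × 10 = 110 N down at 0.8 m → arm 0.33 m, τ = 110 × 0.33 = 36.3 N·m clockwise.
Battery pack: 11 × 10 = 110 N down at 1.3 m → arm 0.83 m, τ = 110 × 0.83 = 91.3 N·m clockwise.
Net moment of known loads = 127.6 N·m clockwise.
An unknown mass m at 0.11 m has arm 0.36 m; its moment is m·g·0.36 counterclockwise.
Στ = 0 ⇒ m × 10 × 0.36 = 127.6 ⇒ m = 127.6 / (10 × 0.36) = 35.4 kg.

m ≈ 35.4 kg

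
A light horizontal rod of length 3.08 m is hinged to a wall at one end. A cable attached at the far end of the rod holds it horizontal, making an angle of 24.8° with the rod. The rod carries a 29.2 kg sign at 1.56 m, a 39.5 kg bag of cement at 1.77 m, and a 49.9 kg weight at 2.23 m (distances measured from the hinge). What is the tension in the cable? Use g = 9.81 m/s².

Sum moments about the hinge (the unknown hinge reaction has zero arm there).
Sign: 29.2 × 9.81 = 286.5 N down at 1.56 m → arm 1.56 m, τ = 286.5 × 1.56 = 446.9 N·m clockwise.
Bag of cement: 39.5 × 9.81 = 387.5 N down at 1.77 m → arm 1.77 m, τ = 387.5 × 1.77 = 685.9 N·m clockwise.
Weight: 49.9 × 9.81 = 489.5 N down at 2.23 m → arm 2.23 m, τ = 489.5 × 2.23 = 1092 N·m clockwise.
Total clockwise load moment = 2225 N·m.
The cable tension T acts at 3.08 m; only its component perpendicular to the rod, T sinθ, produces torque. sin 24.8° = 0.4195.
Balancing moments: T × 3.08 × 0.4195 = 2225, giving T = 2225 / 1.292 = 1720 N.

T ≈ 1720 N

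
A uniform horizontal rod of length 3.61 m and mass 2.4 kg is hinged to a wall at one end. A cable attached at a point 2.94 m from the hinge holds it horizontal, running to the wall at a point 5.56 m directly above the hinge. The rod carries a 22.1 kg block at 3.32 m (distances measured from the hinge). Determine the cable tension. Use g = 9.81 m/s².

Take moments about the hinge.
Beam weight: 2.4 × 9.81 = 23.54 N down at 1.805 m → arm 1.805 m, τ = 23.54 × 1.805 = 42.49 N·m clockwise.
Block: 22.1 × 9.81 = 216.8 N down at 3.32 m → arm 3.32 m, τ = 216.8 × 3.32 = 719.8 N·m clockwise.
Total clockwise load moment = 762.3 N·m.
The cable tension T acts at 2.94 m; only its component perpendicular to the rod, T sinθ, produces torque. sinθ = h/√(h²+d²) = 5.56/√(5.56²+2.94²) = 0.884.
Setting net torque to zero: T × 2.94 × 0.884 = 762.3 → T = 762.3 / 2.599 = 293 N.

T ≈ 293 N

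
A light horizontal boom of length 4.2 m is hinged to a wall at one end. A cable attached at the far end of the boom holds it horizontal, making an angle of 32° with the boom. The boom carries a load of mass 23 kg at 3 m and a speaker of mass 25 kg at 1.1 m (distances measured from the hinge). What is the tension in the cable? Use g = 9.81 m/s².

Choose the hinge as the axis so the unknown hinge reaction has zero arm there.
Load: 23 × 9.81 = 225.6 N down at 3 m → arm 3 m, τ = 225.6 × 3 = 676.8 N·m clockwise.
Speaker: 25 × 9.81 = 245.2 N down at 1.1 m → arm 1.1 m, τ = 245.2 × 1.1 = 269.7 N·m clockwise.
Total clockwise load moment = 946.5 N·m.
The cable tension T acts at 4.2 m; only its component perpendicular to the boom, T sinθ, produces torque. sin 32° = 0.5299.
Balancing moments: T × 4.2 × 0.5299 = 946.5, giving T = 946.5 / 2.226 = 425 N.

T ≈ 425 N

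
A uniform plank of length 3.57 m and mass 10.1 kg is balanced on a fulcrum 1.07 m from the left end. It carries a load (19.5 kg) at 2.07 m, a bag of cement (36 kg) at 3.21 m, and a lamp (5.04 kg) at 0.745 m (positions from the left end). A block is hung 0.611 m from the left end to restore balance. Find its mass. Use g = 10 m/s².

m ≈ 222 kg

Take moments about the fulcrum (at 1.07 m from the left end).
Beam weight: 10.1 × 10 = 101 N down at 1.785 m → arm 0.715 m, τ = 101 × 0.715 = 72.22 N·m clockwise.
Load: 19.5 × 10 = 195 N down at 2.07 m → arm 1 m, τ = 195 × 1 = 195 N·m clockwise.
Bag of cement: 36 × 10 = 360 N down at 3.21 m → arm 2.14 m, τ = 360 × 2.14 = 770.4 N·m clockwise.
Lamp: 5.04 × 10 = 50.4 N down at 0.745 m → arm 0.325 m, τ = 50.4 × 0.325 = 16.38 N·m counterclockwise.
Net moment of known loads = 1021 N·m clockwise.
An unknown mass m at 0.611 m has arm 0.459 m; its moment is m·g·0.459 counterclockwise.
For rotational equilibrium, m × 10 × 0.459 = 1021, so m = 1021 / (10 × 0.459) = 222 kg.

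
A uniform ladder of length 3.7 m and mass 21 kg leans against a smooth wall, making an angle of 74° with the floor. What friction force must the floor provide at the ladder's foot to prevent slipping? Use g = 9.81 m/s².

Taking torques about the foot of the ladder:
Ladder weight 21×9.81 = 206 N acts at 1.85 m along the ladder; its horizontal arm is 1.85·cos74° = 0.5099 m → τ = 105 N·m clockwise.
Wall normal N acts horizontally at the top; its moment arm is the height L sinθ = 3.7·sin74° = 3.557 m, counterclockwise.
For rotational equilibrium, N × 3.557 = 105, so N = 29.5 N.
ΣFx = 0: friction at the foot balances the wall's push, so f = N_wall = 29.5 N.

f ≈ 29.5 N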